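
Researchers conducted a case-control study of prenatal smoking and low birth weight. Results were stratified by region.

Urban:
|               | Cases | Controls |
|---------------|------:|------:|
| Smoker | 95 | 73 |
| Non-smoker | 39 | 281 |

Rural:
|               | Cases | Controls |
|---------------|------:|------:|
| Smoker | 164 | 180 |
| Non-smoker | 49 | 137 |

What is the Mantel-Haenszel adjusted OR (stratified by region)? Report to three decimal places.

4.320

OR_MH = Σ(aᵢdᵢ/nᵢ) / Σ(bᵢcᵢ/nᵢ), where nᵢ is the stratum total.
Stratum 1 (Urban): n = 488; a·d/n = 95·281/488 = 54.7029; b·c/n = 73·39/488 = 5.8340
Stratum 2 (Rural): n = 530; a·d/n = 164·137/530 = 42.3925; b·c/n = 180·49/530 = 16.6415
OR_MH = (54.7029 + 42.3925) / (5.8340 + 16.6415) = 97.0953 / 22.4755 = 4.32005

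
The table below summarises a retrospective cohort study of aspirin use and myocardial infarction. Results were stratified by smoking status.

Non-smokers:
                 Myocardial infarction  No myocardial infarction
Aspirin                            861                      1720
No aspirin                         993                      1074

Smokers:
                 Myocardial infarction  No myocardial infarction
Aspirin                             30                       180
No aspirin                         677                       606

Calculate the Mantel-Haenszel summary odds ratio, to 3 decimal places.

0.470

OR_MH = Σ(aᵢdᵢ/nᵢ) / Σ(bᵢcᵢ/nᵢ), where nᵢ is the stratum total.
Stratum 1 (Non-smokers): n = 4648; a·d/n = 861·1074/4648 = 198.9488; b·c/n = 1720·993/4648 = 367.4613
Stratum 2 (Smokers): n = 1493; a·d/n = 30·606/1493 = 12.1768; b·c/n = 180·677/1493 = 81.6209
OR_MH = (198.9488 + 12.1768) / (367.4613 + 81.6209) = 211.1256 / 449.0822 = 0.47013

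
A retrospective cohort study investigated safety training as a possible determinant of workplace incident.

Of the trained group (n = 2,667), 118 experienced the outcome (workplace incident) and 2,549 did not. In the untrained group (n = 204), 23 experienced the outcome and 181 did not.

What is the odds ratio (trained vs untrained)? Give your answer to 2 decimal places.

From the description: a = 118, b = 2549, c = 23, d = 181.
OR = (a·d)/(b·c) = (118 × 181) / (2549 × 23) = 21358 / 58627 = 0.36430
Exposure is associated with lower odds of workplace incident (OR = 0.36 < 1).

0.36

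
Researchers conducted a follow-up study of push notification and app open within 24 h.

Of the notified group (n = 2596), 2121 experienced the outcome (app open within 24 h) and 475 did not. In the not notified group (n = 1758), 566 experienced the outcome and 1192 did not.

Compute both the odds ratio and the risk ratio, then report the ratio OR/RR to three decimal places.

3.706

From the description: a = 2121, b = 475, c = 566, d = 1192.
OR = (2121·1192)/(475·566) = 2528232/268850 = 9.40388
Risk in exposed = 2121/2596 = 0.81703; risk in unexposed = 566/1758 = 0.32196; RR = 2.53769
OR/RR = 9.40388 / 2.53769 = 3.70568
The outcome is not rare, so the OR lies further from 1 than the RR.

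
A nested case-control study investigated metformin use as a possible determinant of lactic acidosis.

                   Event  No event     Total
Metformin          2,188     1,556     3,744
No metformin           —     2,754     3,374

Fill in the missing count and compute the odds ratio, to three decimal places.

The missing cell is in the unexposed row: 3374 − 2754 = 620.
So a = 2188, b = 1556, c = 620, d = 2754.
OR = (a·d)/(b·c) = (2188 × 2754) / (1556 × 620) = 6025752 / 964720 = 6.24611

6.246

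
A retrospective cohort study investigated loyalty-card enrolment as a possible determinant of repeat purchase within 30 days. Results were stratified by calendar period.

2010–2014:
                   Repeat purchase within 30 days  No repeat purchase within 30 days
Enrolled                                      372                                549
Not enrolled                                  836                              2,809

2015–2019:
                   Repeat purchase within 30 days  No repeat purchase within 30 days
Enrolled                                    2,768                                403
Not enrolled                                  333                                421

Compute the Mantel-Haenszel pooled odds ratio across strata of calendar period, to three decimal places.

3.903

OR_MH = Σ(aᵢdᵢ/nᵢ) / Σ(bᵢcᵢ/nᵢ), where nᵢ is the stratum total.
Stratum 1 (2010–2014): n = 4566; a·d/n = 372·2809/4566 = 228.8541; b·c/n = 549·836/4566 = 100.5177
Stratum 2 (2015–2019): n = 3925; a·d/n = 2768·421/3925 = 296.8989; b·c/n = 403·333/3925 = 34.1908
OR_MH = (228.8541 + 296.8989) / (100.5177 + 34.1908) = 525.7530 / 134.7086 = 3.90289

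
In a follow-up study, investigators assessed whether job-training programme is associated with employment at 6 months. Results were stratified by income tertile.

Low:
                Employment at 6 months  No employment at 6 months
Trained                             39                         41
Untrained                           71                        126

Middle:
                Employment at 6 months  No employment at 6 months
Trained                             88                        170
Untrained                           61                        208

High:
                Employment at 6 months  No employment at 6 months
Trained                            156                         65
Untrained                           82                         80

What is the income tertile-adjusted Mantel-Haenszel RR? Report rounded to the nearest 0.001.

RR_MH = Σ(aᵢ·n₀ᵢ/nᵢ) / Σ(cᵢ·n₁ᵢ/nᵢ), with n₁ᵢ = aᵢ+bᵢ (exposed), n₀ᵢ = cᵢ+dᵢ (unexposed), nᵢ = n₁ᵢ+n₀ᵢ.
Stratum 1 (Low): n₁ = 80, n₀ = 197, n = 277; a·n₀/n = 39·197/277 = 27.7365; c·n₁/n = 71·80/277 = 20.5054
Stratum 2 (Middle): n₁ = 258, n₀ = 269, n = 527; a·n₀/n = 88·269/527 = 44.9184; c·n₁/n = 61·258/527 = 29.8634
Stratum 3 (High): n₁ = 221, n₀ = 162, n = 383; a·n₀/n = 156·162/383 = 65.9843; c·n₁/n = 82·221/383 = 47.3159
RR_MH = (27.7365 + 44.9184 + 65.9843) / (20.5054 + 29.8634 + 47.3159) = 138.6392 / 97.6847 = 1.41925

1.419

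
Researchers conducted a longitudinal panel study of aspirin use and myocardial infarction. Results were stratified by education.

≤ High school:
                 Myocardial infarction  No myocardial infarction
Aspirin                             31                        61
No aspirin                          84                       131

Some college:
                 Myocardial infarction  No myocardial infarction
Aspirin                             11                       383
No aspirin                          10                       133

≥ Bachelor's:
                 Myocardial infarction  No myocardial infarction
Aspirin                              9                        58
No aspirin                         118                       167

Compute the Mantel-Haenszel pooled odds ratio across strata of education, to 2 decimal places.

OR_MH = Σ(aᵢdᵢ/nᵢ) / Σ(bᵢcᵢ/nᵢ), where nᵢ is the stratum total.
Stratum 1 (≤ High school): n = 307; a·d/n = 31·131/307 = 13.2280; b·c/n = 61·84/307 = 16.6906
Stratum 2 (Some college): n = 537; a·d/n = 11·133/537 = 2.7244; b·c/n = 383·10/537 = 7.1322
Stratum 3 (≥ Bachelor's): n = 352; a·d/n = 9·167/352 = 4.2699; b·c/n = 58·118/352 = 19.4432
OR_MH = (13.2280 + 2.7244 + 4.2699) / (16.6906 + 7.1322 + 19.4432) = 20.2223 / 43.2660 = 0.46740

0.47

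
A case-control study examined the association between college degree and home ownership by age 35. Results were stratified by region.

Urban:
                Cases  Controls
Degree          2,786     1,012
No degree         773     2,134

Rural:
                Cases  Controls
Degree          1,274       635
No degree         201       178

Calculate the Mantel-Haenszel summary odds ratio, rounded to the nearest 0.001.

5.716

OR_MH = Σ(aᵢdᵢ/nᵢ) / Σ(bᵢcᵢ/nᵢ), where nᵢ is the stratum total.
Stratum 1 (Urban): n = 6705; a·d/n = 2786·2134/6705 = 886.7001; b·c/n = 1012·773/6705 = 116.6705
Stratum 2 (Rural): n = 2288; a·d/n = 1274·178/2288 = 99.1136; b·c/n = 635·201/2288 = 55.7845
OR_MH = (886.7001 + 99.1136) / (116.6705 + 55.7845) = 985.8137 / 172.4551 = 5.71635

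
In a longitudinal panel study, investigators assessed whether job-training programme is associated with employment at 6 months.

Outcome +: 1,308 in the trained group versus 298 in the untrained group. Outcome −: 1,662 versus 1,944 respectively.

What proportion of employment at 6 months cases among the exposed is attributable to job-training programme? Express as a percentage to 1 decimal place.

69.8

From the description: a = 1308, b = 1662, c = 298, d = 1944.
Risk in exposed = 1308/2970 = 0.44040; risk in unexposed = 298/2242 = 0.13292.
RR = 0.44040/0.13292 = 3.31338
AR% = (RR − 1)/RR × 100 = (3.31338 − 1)/3.31338 × 100 = 69.8193%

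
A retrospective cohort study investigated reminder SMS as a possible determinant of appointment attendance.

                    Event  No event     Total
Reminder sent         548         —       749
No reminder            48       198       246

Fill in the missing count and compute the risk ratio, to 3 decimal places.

The missing cell is in the exposed row: 749 − 548 = 201.
So a = 548, b = 201, c = 48, d = 198.
RR = [a/(a+b)] / [c/(c+d)] = (548/749) / (48/246) = 0.73164/0.19512 = 3.74967

3.750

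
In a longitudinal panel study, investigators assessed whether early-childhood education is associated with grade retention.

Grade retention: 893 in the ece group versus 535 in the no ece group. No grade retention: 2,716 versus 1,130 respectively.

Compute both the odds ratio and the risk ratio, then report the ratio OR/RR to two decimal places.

From the description: a = 893, b = 2716, c = 535, d = 1130.
OR = (893·1130)/(2716·535) = 1009090/1453060 = 0.69446
Risk in exposed = 893/3609 = 0.24744; risk in unexposed = 535/1665 = 0.32132; RR = 0.77006
OR/RR = 0.69446 / 0.77006 = 0.90182
The outcome is not rare, so the OR lies further from 1 than the RR.

0.90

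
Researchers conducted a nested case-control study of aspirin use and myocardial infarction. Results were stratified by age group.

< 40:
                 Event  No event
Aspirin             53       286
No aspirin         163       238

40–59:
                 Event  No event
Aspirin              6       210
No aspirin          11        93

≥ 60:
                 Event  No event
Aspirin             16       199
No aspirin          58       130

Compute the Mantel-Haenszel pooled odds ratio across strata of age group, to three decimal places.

OR_MH = Σ(aᵢdᵢ/nᵢ) / Σ(bᵢcᵢ/nᵢ), where nᵢ is the stratum total.
Stratum 1 (< 40): n = 740; a·d/n = 53·238/740 = 17.0459; b·c/n = 286·163/740 = 62.9973
Stratum 2 (40–59): n = 320; a·d/n = 6·93/320 = 1.7437; b·c/n = 210·11/320 = 7.2188
Stratum 3 (≥ 60): n = 403; a·d/n = 16·130/403 = 5.1613; b·c/n = 199·58/403 = 28.6402
OR_MH = (17.0459 + 1.7437 + 5.1613) / (62.9973 + 7.2188 + 28.6402) = 23.9510 / 98.8562 = 0.24228

0.242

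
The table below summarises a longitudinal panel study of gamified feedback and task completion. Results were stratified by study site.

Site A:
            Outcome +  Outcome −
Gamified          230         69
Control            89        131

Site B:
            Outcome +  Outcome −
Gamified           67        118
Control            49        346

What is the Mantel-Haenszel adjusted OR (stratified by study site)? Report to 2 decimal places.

OR_MH = Σ(aᵢdᵢ/nᵢ) / Σ(bᵢcᵢ/nᵢ), where nᵢ is the stratum total.
Stratum 1 (Site A): n = 519; a·d/n = 230·131/519 = 58.0539; b·c/n = 69·89/519 = 11.8324
Stratum 2 (Site B): n = 580; a·d/n = 67·346/580 = 39.9690; b·c/n = 118·49/580 = 9.9690
OR_MH = (58.0539 + 39.9690) / (11.8324 + 9.9690) = 98.0229 / 21.8013 = 4.49619

4.50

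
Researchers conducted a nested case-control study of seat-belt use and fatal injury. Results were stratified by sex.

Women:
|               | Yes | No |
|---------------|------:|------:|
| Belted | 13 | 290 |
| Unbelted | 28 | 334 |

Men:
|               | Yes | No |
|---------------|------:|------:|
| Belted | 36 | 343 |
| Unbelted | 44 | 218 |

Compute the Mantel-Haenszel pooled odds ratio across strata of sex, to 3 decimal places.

OR_MH = Σ(aᵢdᵢ/nᵢ) / Σ(bᵢcᵢ/nᵢ), where nᵢ is the stratum total.
Stratum 1 (Women): n = 665; a·d/n = 13·334/665 = 6.5293; b·c/n = 290·28/665 = 12.2105
Stratum 2 (Men): n = 641; a·d/n = 36·218/641 = 12.2434; b·c/n = 343·44/641 = 23.5445
OR_MH = (6.5293 + 12.2434) / (12.2105 + 23.5445) = 18.7727 / 35.7550 = 0.52504

0.525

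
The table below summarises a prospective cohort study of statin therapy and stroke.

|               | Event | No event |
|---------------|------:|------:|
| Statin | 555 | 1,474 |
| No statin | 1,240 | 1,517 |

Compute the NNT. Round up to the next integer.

Risk in treated group = 555/2029 = 0.27353; risk in control = 1240/2757 = 0.44976.
Absolute risk reduction = 0.44976 − 0.27353 = 0.17623
NNT = 1 / ARR = 1 / 0.17623 = 5.674 → round up → 6

6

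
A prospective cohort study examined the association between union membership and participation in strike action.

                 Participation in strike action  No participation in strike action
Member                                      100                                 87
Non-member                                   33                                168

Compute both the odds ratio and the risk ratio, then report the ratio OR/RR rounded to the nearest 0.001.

Cells: a = 100, b = 87, c = 33, d = 168.
OR = (100·168)/(87·33) = 16800/2871 = 5.85162
Risk in exposed = 100/187 = 0.53476; risk in unexposed = 33/201 = 0.16418; RR = 3.25717
OR/RR = 5.85162 / 3.25717 = 1.79653
The outcome is not rare, so the OR lies further from 1 than the RR.

1.797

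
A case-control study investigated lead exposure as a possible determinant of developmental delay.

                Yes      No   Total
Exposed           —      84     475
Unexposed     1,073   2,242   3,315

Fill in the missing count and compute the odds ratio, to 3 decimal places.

The missing cell is in the exposed row: 475 − 84 = 391.
So a = 391, b = 84, c = 1073, d = 2242.
OR = (a·d)/(b·c) = (391 × 2242) / (84 × 1073) = 876622 / 90132 = 9.72598

9.726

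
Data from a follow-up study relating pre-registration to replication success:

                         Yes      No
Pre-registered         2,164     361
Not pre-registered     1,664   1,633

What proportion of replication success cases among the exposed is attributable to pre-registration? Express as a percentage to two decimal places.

Cells: a = 2164, b = 361, c = 1664, d = 1633.
Risk in exposed = 2164/2525 = 0.85703; risk in unexposed = 1664/3297 = 0.50470.
RR = 0.85703/0.50470 = 1.69809
AR% = (RR − 1)/RR × 100 = (1.69809 − 1)/1.69809 × 100 = 41.1104%

41.11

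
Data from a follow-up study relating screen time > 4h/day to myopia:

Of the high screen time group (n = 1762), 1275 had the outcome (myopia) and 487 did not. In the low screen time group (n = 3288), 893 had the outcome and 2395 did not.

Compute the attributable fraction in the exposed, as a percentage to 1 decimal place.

From the description: a = 1275, b = 487, c = 893, d = 2395.
Risk in exposed = 1275/1762 = 0.72361; risk in unexposed = 893/3288 = 0.27159.
RR = 0.72361/0.27159 = 2.66431
AR% = (RR − 1)/RR × 100 = (2.66431 − 1)/2.66431 × 100 = 62.4668%

62.5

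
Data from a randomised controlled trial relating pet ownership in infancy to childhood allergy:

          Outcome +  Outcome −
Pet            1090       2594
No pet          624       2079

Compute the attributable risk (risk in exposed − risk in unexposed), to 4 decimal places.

Cells: a = 1090, b = 2594, c = 624, d = 2079.
Risk in exposed = 1090/3684 = 0.295874; risk in unexposed = 624/2703 = 0.230855.
Risk difference = 0.295874 − 0.230855 = 0.065019

0.0650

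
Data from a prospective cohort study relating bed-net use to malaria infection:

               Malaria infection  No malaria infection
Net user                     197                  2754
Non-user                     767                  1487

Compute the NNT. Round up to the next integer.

4

Risk in treated group = 197/2951 = 0.06676; risk in control = 767/2254 = 0.34028.
Absolute risk reduction = 0.34028 − 0.06676 = 0.27353
NNT = 1 / ARR = 1 / 0.27353 = 3.656 → round up → 4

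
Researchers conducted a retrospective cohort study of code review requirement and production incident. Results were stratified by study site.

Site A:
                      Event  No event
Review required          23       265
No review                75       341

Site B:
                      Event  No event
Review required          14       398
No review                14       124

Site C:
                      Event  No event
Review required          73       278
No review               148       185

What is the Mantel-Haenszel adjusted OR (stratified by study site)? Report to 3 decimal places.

OR_MH = Σ(aᵢdᵢ/nᵢ) / Σ(bᵢcᵢ/nᵢ), where nᵢ is the stratum total.
Stratum 1 (Site A): n = 704; a·d/n = 23·341/704 = 11.1406; b·c/n = 265·75/704 = 28.2315
Stratum 2 (Site B): n = 550; a·d/n = 14·124/550 = 3.1564; b·c/n = 398·14/550 = 10.1309
Stratum 3 (Site C): n = 684; a·d/n = 73·185/684 = 19.7442; b·c/n = 278·148/684 = 60.1520
OR_MH = (11.1406 + 3.1564 + 19.7442) / (28.2315 + 10.1309 + 60.1520) = 34.0411 / 98.5145 = 0.34554

0.346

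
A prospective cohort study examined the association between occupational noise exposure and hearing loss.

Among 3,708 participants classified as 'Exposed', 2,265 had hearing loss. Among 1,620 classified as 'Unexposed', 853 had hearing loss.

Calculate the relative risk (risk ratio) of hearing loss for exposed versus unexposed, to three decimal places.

1.160

From the description: a = 2265, b = 1443, c = 853, d = 767.
Risk in exposed = 2265/3708 = 0.61084; risk in unexposed = 853/1620 = 0.52654.
RR = 0.61084 / 0.52654 = 1.16010
The risk among the exposed is 1.16 times that among the unexposed.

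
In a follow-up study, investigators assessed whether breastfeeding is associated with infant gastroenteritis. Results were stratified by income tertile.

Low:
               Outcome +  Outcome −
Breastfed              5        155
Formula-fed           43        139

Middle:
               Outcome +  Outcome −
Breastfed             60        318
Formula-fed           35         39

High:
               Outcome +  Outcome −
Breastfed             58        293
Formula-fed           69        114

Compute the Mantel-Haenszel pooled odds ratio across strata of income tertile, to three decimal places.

0.239

OR_MH = Σ(aᵢdᵢ/nᵢ) / Σ(bᵢcᵢ/nᵢ), where nᵢ is the stratum total.
Stratum 1 (Low): n = 342; a·d/n = 5·139/342 = 2.0322; b·c/n = 155·43/342 = 19.4883
Stratum 2 (Middle): n = 452; a·d/n = 60·39/452 = 5.1770; b·c/n = 318·35/452 = 24.6239
Stratum 3 (High): n = 534; a·d/n = 58·114/534 = 12.3820; b·c/n = 293·69/534 = 37.8596
OR_MH = (2.0322 + 5.1770 + 12.3820) / (19.4883 + 24.6239 + 37.8596) = 19.5912 / 81.9717 = 0.23900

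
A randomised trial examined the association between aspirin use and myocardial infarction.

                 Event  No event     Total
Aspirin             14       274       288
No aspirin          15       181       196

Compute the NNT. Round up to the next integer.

Risk in treated group = 14/288 = 0.04861; risk in control = 15/196 = 0.07653.
Absolute risk reduction = 0.07653 − 0.04861 = 0.02792
NNT = 1 / ARR = 1 / 0.02792 = 35.817 → round up → 36

36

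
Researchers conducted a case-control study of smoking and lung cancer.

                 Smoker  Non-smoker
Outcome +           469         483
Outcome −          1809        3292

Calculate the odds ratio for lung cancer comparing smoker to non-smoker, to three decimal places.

1.767

Reading the table with exposure as columns: a = 469 (Smoker, case), b = 1809 (Smoker, non-case), c = 483 (Non-smoker, case), d = 3292.
OR = (a·d)/(b·c) = (469 × 3292) / (1809 × 483) = 1543948 / 873747 = 1.76704
The odds of lung cancer are about 1.77 times as high in the smoker group.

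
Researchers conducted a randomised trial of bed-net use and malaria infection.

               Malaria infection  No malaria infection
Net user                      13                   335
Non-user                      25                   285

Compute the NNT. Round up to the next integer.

Risk in treated group = 13/348 = 0.03736; risk in control = 25/310 = 0.08065.
Absolute risk reduction = 0.08065 − 0.03736 = 0.04329
NNT = 1 / ARR = 1 / 0.04329 = 23.101 → round up → 24

24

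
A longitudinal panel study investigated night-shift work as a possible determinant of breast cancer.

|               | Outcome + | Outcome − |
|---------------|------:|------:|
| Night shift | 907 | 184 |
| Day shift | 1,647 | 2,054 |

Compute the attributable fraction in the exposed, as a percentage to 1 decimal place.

Cells: a = 907, b = 184, c = 1647, d = 2054.
Risk in exposed = 907/1091 = 0.83135; risk in unexposed = 1647/3701 = 0.44501.
RR = 0.83135/0.44501 = 1.86813
AR% = (RR − 1)/RR × 100 = (1.86813 − 1)/1.86813 × 100 = 46.4706%

46.5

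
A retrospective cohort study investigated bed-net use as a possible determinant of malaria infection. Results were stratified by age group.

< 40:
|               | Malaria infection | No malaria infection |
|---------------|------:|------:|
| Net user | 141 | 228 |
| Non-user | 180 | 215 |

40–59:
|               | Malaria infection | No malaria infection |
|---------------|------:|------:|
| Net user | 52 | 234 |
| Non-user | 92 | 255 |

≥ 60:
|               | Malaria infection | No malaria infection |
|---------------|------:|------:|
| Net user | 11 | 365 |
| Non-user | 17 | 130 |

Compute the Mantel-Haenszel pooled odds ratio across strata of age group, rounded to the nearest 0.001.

OR_MH = Σ(aᵢdᵢ/nᵢ) / Σ(bᵢcᵢ/nᵢ), where nᵢ is the stratum total.
Stratum 1 (< 40): n = 764; a·d/n = 141·215/764 = 39.6793; b·c/n = 228·180/764 = 53.7173
Stratum 2 (40–59): n = 633; a·d/n = 52·255/633 = 20.9479; b·c/n = 234·92/633 = 34.0095
Stratum 3 (≥ 60): n = 523; a·d/n = 11·130/523 = 2.7342; b·c/n = 365·17/523 = 11.8642
OR_MH = (39.6793 + 20.9479 + 2.7342) / (53.7173 + 34.0095 + 11.8642) = 63.3614 / 99.5910 = 0.63622

0.636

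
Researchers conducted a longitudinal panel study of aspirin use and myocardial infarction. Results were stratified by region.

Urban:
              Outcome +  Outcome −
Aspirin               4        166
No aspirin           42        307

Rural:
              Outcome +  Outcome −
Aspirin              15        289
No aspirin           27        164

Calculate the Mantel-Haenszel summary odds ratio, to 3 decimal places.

OR_MH = Σ(aᵢdᵢ/nᵢ) / Σ(bᵢcᵢ/nᵢ), where nᵢ is the stratum total.
Stratum 1 (Urban): n = 519; a·d/n = 4·307/519 = 2.3661; b·c/n = 166·42/519 = 13.4335
Stratum 2 (Rural): n = 495; a·d/n = 15·164/495 = 4.9697; b·c/n = 289·27/495 = 15.7636
OR_MH = (2.3661 + 4.9697) / (13.4335 + 15.7636) = 7.3358 / 29.1972 = 0.25125

0.251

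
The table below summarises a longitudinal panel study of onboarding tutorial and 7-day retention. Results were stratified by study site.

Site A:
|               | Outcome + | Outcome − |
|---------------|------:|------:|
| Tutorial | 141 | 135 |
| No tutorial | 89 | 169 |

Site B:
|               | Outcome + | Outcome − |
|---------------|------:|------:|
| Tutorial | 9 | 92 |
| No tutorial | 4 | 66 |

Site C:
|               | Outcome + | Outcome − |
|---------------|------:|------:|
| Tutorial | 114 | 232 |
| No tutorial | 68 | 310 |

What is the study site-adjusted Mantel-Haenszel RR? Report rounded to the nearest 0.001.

RR_MH = Σ(aᵢ·n₀ᵢ/nᵢ) / Σ(cᵢ·n₁ᵢ/nᵢ), with n₁ᵢ = aᵢ+bᵢ (exposed), n₀ᵢ = cᵢ+dᵢ (unexposed), nᵢ = n₁ᵢ+n₀ᵢ.
Stratum 1 (Site A): n₁ = 276, n₀ = 258, n = 534; a·n₀/n = 141·258/534 = 68.1236; c·n₁/n = 89·276/534 = 46.0000
Stratum 2 (Site B): n₁ = 101, n₀ = 70, n = 171; a·n₀/n = 9·70/171 = 3.6842; c·n₁/n = 4·101/171 = 2.3626
Stratum 3 (Site C): n₁ = 346, n₀ = 378, n = 724; a·n₀/n = 114·378/724 = 59.5193; c·n₁/n = 68·346/724 = 32.4972
RR_MH = (68.1236 + 3.6842 + 59.5193) / (46.0000 + 2.3626 + 32.4972) = 131.3271 / 80.8598 = 1.62413

1.624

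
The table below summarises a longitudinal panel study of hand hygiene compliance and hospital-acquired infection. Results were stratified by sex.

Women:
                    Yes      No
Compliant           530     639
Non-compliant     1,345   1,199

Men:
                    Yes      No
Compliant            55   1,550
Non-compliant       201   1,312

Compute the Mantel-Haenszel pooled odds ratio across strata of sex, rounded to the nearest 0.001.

0.586

OR_MH = Σ(aᵢdᵢ/nᵢ) / Σ(bᵢcᵢ/nᵢ), where nᵢ is the stratum total.
Stratum 1 (Women): n = 3713; a·d/n = 530·1199/3713 = 171.1473; b·c/n = 639·1345/3713 = 231.4719
Stratum 2 (Men): n = 3118; a·d/n = 55·1312/3118 = 23.1430; b·c/n = 1550·201/3118 = 99.9198
OR_MH = (171.1473 + 23.1430) / (231.4719 + 99.9198) = 194.2904 / 331.3917 = 0.58629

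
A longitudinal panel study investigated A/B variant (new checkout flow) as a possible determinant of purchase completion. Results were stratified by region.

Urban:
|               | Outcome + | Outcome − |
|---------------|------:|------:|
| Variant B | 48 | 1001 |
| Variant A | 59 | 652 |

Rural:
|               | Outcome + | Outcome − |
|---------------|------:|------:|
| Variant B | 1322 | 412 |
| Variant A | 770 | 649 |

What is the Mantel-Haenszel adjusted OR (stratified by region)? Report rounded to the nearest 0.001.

2.161

OR_MH = Σ(aᵢdᵢ/nᵢ) / Σ(bᵢcᵢ/nᵢ), where nᵢ is the stratum total.
Stratum 1 (Urban): n = 1760; a·d/n = 48·652/1760 = 17.7818; b·c/n = 1001·59/1760 = 33.5562
Stratum 2 (Rural): n = 3153; a·d/n = 1322·649/3153 = 272.1148; b·c/n = 412·770/3153 = 100.6153
OR_MH = (17.7818 + 272.1148) / (33.5562 + 100.6153) = 289.8966 / 134.1715 = 2.16064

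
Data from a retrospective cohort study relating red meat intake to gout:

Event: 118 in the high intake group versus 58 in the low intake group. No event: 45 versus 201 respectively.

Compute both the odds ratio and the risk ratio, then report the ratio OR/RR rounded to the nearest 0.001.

2.811

From the description: a = 118, b = 45, c = 58, d = 201.
OR = (118·201)/(45·58) = 23718/2610 = 9.08736
Risk in exposed = 118/163 = 0.72393; risk in unexposed = 58/259 = 0.22394; RR = 3.23271
OR/RR = 9.08736 / 3.23271 = 2.81107
The outcome is not rare, so the OR lies further from 1 than the RR.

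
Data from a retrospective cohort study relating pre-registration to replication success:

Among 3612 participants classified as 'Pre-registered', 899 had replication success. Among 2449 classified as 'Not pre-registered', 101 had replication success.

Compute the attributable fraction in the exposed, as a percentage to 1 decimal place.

From the description: a = 899, b = 2713, c = 101, d = 2348.
Risk in exposed = 899/3612 = 0.24889; risk in unexposed = 101/2449 = 0.04124.
RR = 0.24889/0.04124 = 6.03503
AR% = (RR − 1)/RR × 100 = (6.03503 − 1)/6.03503 × 100 = 83.4301%

83.4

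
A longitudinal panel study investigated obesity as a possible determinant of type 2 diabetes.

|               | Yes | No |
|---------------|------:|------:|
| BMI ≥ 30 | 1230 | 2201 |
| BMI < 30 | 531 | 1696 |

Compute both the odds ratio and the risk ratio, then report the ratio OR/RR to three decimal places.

Cells: a = 1230, b = 2201, c = 531, d = 1696.
OR = (1230·1696)/(2201·531) = 2086080/1168731 = 1.78491
Risk in exposed = 1230/3431 = 0.35850; risk in unexposed = 531/2227 = 0.23844; RR = 1.50352
OR/RR = 1.78491 / 1.50352 = 1.18715
The outcome is not rare, so the OR lies further from 1 than the RR.

1.187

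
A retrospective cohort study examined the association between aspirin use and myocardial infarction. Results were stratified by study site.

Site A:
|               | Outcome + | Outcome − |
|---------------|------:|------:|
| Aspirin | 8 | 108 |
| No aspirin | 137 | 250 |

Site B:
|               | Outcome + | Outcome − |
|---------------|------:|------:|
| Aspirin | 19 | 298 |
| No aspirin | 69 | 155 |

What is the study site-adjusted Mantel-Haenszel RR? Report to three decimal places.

RR_MH = Σ(aᵢ·n₀ᵢ/nᵢ) / Σ(cᵢ·n₁ᵢ/nᵢ), with n₁ᵢ = aᵢ+bᵢ (exposed), n₀ᵢ = cᵢ+dᵢ (unexposed), nᵢ = n₁ᵢ+n₀ᵢ.
Stratum 1 (Site A): n₁ = 116, n₀ = 387, n = 503; a·n₀/n = 8·387/503 = 6.1551; c·n₁/n = 137·116/503 = 31.5944
Stratum 2 (Site B): n₁ = 317, n₀ = 224, n = 541; a·n₀/n = 19·224/541 = 7.8669; c·n₁/n = 69·317/541 = 40.4307
RR_MH = (6.1551 + 7.8669) / (31.5944 + 40.4307) = 14.0220 / 72.0251 = 0.19468

0.195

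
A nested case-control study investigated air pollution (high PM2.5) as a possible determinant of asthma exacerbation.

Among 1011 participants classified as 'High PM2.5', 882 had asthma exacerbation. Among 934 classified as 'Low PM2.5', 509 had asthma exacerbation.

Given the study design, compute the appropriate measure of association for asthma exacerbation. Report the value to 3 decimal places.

5.709

From the description: a = 882, b = 129, c = 509, d = 425.
This is a nested case-control study: participants were sampled on outcome status, so risks in the source population cannot be estimated directly — relative risk is not valid here. The odds ratio is the appropriate measure.
OR = (a·d)/(b·c) = (882 × 425) / (129 × 509) = 374850 / 65661 = 5.70887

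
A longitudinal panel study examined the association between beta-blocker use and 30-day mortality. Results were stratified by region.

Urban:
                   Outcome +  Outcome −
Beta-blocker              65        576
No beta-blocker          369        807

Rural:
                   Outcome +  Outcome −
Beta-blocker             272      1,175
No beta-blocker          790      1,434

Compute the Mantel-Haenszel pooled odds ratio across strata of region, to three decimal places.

0.365

OR_MH = Σ(aᵢdᵢ/nᵢ) / Σ(bᵢcᵢ/nᵢ), where nᵢ is the stratum total.
Stratum 1 (Urban): n = 1817; a·d/n = 65·807/1817 = 28.8690; b·c/n = 576·369/1817 = 116.9752
Stratum 2 (Rural): n = 3671; a·d/n = 272·1434/3671 = 106.2512; b·c/n = 1175·790/3671 = 252.8603
OR_MH = (28.8690 + 106.2512) / (116.9752 + 252.8603) = 135.1202 / 369.8355 = 0.36535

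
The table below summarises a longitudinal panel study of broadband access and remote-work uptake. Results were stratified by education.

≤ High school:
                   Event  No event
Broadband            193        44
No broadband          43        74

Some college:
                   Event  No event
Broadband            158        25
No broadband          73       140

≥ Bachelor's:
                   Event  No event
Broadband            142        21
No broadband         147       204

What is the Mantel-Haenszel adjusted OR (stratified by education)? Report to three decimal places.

OR_MH = Σ(aᵢdᵢ/nᵢ) / Σ(bᵢcᵢ/nᵢ), where nᵢ is the stratum total.
Stratum 1 (≤ High school): n = 354; a·d/n = 193·74/354 = 40.3446; b·c/n = 44·43/354 = 5.3446
Stratum 2 (Some college): n = 396; a·d/n = 158·140/396 = 55.8586; b·c/n = 25·73/396 = 4.6086
Stratum 3 (≥ Bachelor's): n = 514; a·d/n = 142·204/514 = 56.3580; b·c/n = 21·147/514 = 6.0058
OR_MH = (40.3446 + 55.8586 + 56.3580) / (5.3446 + 4.6086 + 6.0058) = 152.5612 / 15.9591 = 9.55954

9.560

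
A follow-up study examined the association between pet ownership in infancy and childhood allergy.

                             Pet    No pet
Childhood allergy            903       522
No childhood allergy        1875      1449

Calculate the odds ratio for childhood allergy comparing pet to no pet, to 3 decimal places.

Reading the table with exposure as columns: a = 903 (Pet, case), b = 1875 (Pet, non-case), c = 522 (No pet, case), d = 1449.
OR = (a·d)/(b·c) = (903 × 1449) / (1875 × 522) = 1308447 / 978750 = 1.33686
The odds of childhood allergy are about 1.34 times as high in the pet group.

1.337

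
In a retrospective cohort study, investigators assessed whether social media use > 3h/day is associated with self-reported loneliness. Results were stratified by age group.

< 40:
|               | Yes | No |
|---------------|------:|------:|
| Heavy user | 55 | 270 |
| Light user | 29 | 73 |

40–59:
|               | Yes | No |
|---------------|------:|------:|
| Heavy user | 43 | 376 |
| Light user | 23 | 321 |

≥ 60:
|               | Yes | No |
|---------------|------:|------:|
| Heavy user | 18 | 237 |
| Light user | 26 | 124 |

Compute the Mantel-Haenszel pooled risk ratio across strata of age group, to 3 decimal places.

RR_MH = Σ(aᵢ·n₀ᵢ/nᵢ) / Σ(cᵢ·n₁ᵢ/nᵢ), with n₁ᵢ = aᵢ+bᵢ (exposed), n₀ᵢ = cᵢ+dᵢ (unexposed), nᵢ = n₁ᵢ+n₀ᵢ.
Stratum 1 (< 40): n₁ = 325, n₀ = 102, n = 427; a·n₀/n = 55·102/427 = 13.1382; c·n₁/n = 29·325/427 = 22.0726
Stratum 2 (40–59): n₁ = 419, n₀ = 344, n = 763; a·n₀/n = 43·344/763 = 19.3866; c·n₁/n = 23·419/763 = 12.6304
Stratum 3 (≥ 60): n₁ = 255, n₀ = 150, n = 405; a·n₀/n = 18·150/405 = 6.6667; c·n₁/n = 26·255/405 = 16.3704
RR_MH = (13.1382 + 19.3866 + 6.6667) / (22.0726 + 12.6304 + 16.3704) = 39.1915 / 51.0734 = 0.76736

0.767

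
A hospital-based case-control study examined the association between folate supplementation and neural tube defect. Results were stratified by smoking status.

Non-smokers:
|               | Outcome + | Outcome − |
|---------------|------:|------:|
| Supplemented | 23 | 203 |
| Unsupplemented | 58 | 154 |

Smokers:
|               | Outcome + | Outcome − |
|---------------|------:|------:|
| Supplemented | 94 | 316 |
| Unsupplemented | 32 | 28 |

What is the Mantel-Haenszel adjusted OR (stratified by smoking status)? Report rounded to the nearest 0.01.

0.28

OR_MH = Σ(aᵢdᵢ/nᵢ) / Σ(bᵢcᵢ/nᵢ), where nᵢ is the stratum total.
Stratum 1 (Non-smokers): n = 438; a·d/n = 23·154/438 = 8.0868; b·c/n = 203·58/438 = 26.8813
Stratum 2 (Smokers): n = 470; a·d/n = 94·28/470 = 5.6000; b·c/n = 316·32/470 = 21.5149
OR_MH = (8.0868 + 5.6000) / (26.8813 + 21.5149) = 13.6868 / 48.3962 = 0.28281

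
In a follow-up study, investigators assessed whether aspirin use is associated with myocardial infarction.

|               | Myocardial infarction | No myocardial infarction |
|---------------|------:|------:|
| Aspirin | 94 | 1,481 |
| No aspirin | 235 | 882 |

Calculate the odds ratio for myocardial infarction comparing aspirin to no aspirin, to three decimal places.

Cells: a = 94, b = 1481, c = 235, d = 882.
OR = (a·d)/(b·c) = (94 × 882) / (1481 × 235) = 82908 / 348035 = 0.23822
Exposure is associated with lower odds of myocardial infarction (OR = 0.24 < 1).

0.238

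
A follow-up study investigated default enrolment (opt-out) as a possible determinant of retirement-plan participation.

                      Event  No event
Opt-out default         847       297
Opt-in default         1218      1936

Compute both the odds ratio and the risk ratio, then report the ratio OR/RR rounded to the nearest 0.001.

2.364

Cells: a = 847, b = 297, c = 1218, d = 1936.
OR = (847·1936)/(297·1218) = 1639792/361746 = 4.53299
Risk in exposed = 847/1144 = 0.74038; risk in unexposed = 1218/3154 = 0.38618; RR = 1.91722
OR/RR = 4.53299 / 1.91722 = 2.36436
The outcome is not rare, so the OR lies further from 1 than the RR.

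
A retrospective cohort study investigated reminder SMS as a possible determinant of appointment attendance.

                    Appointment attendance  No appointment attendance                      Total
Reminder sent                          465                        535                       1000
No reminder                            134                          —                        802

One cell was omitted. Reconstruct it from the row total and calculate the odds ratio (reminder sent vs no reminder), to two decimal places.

4.33

The missing cell is in the unexposed row: 802 − 134 = 668.
So a = 465, b = 535, c = 134, d = 668.
OR = (a·d)/(b·c) = (465 × 668) / (535 × 134) = 310620 / 71690 = 4.33282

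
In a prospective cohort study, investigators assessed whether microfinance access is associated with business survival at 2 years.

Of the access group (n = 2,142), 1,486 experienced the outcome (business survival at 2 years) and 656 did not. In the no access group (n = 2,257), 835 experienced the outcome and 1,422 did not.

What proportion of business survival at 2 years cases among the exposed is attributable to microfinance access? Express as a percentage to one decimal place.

From the description: a = 1486, b = 656, c = 835, d = 1422.
Risk in exposed = 1486/2142 = 0.69374; risk in unexposed = 835/2257 = 0.36996.
RR = 0.69374/0.36996 = 1.87519
AR% = (RR − 1)/RR × 100 = (1.87519 − 1)/1.87519 × 100 = 46.6720%

46.7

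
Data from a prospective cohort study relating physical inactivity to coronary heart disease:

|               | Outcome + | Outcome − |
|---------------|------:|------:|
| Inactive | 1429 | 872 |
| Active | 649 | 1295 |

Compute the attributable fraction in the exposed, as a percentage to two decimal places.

46.24

Cells: a = 1429, b = 872, c = 649, d = 1295.
Risk in exposed = 1429/2301 = 0.62103; risk in unexposed = 649/1944 = 0.33385.
RR = 0.62103/0.33385 = 1.86023
AR% = (RR − 1)/RR × 100 = (1.86023 − 1)/1.86023 × 100 = 46.2433%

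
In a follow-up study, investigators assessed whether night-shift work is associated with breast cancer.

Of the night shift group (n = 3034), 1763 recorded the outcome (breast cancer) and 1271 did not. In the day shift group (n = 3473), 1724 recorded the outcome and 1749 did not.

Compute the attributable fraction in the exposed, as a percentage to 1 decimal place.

14.6

From the description: a = 1763, b = 1271, c = 1724, d = 1749.
Risk in exposed = 1763/3034 = 0.58108; risk in unexposed = 1724/3473 = 0.49640.
RR = 0.58108/0.49640 = 1.17059
AR% = (RR − 1)/RR × 100 = (1.17059 − 1)/1.17059 × 100 = 14.5729%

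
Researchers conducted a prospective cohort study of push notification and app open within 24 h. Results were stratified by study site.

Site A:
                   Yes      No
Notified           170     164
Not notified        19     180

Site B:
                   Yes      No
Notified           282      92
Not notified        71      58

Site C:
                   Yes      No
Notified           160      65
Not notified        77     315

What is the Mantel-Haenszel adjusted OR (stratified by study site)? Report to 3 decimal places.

6.369

OR_MH = Σ(aᵢdᵢ/nᵢ) / Σ(bᵢcᵢ/nᵢ), where nᵢ is the stratum total.
Stratum 1 (Site A): n = 533; a·d/n = 170·180/533 = 57.4109; b·c/n = 164·19/533 = 5.8462
Stratum 2 (Site B): n = 503; a·d/n = 282·58/503 = 32.5169; b·c/n = 92·71/503 = 12.9861
Stratum 3 (Site C): n = 617; a·d/n = 160·315/617 = 81.6856; b·c/n = 65·77/617 = 8.1118
OR_MH = (57.4109 + 32.5169 + 81.6856) / (5.8462 + 12.9861 + 8.1118) = 171.6134 / 26.9441 = 6.36924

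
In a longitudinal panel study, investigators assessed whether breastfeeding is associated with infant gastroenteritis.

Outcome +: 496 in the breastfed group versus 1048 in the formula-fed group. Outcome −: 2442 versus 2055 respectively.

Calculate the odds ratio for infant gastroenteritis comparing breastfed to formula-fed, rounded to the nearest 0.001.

From the description: a = 496, b = 2442, c = 1048, d = 2055.
OR = (a·d)/(b·c) = (496 × 2055) / (2442 × 1048) = 1019280 / 2559216 = 0.39828
Exposure is associated with lower odds of infant gastroenteritis (OR = 0.40 < 1).

0.398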